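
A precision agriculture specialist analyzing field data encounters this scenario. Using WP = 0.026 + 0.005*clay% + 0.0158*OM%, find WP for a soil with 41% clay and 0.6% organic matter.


WP = 0.026 + 0.005*41 + 0.0158*0.6
   = 0.026 + 0.2050 + 0.0095
   = 0.2405


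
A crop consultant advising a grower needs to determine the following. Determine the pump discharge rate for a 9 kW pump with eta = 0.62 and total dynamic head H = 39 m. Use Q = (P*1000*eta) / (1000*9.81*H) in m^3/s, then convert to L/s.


Q = (P * 1000 * eta) / (rho * g * H)
  = (9 * 1000 * 0.62) / (1000 * 9.81 * 39)
  = 5580 / 382590
  = 0.01458 m^3/s = 14.58 L/s


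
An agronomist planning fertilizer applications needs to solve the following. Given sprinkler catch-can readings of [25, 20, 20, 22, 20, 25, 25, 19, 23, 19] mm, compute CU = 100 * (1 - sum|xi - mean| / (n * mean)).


xbar = 218 / 10 = 21.800
sum|xi - xbar| = 22
CU = 100 * (1 - 22 / (10 * 21.800))
   = 100 * (1 - 0.1009)
   = 89.91%


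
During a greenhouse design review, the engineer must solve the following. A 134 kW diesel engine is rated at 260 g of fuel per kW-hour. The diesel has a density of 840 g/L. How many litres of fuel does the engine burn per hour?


FC = P * BSFC / rho_fuel
   = 134 * 260 / 840
   = 34840 / 840
   = 41.48 L/h


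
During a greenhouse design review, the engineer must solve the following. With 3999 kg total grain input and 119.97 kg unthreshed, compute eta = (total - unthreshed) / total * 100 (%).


eta = (total - unthreshed) / total * 100
    = (3999 - 119.97) / 3999 * 100
    = 3879.03 / 3999 * 100
    = 97%


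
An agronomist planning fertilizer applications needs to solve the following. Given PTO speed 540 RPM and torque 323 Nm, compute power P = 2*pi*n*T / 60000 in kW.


P = 2*pi*n*T / 60000
  = 2*pi * 540 * 323 / 60000
  = 1095913.18 / 60000
  = 18.27 kW


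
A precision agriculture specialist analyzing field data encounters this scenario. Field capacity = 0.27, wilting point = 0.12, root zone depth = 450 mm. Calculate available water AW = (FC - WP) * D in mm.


AW = (FC - WP) * D
   = (0.27 - 0.12) * 450
   = 0.15 * 450
   = 67.50 mm


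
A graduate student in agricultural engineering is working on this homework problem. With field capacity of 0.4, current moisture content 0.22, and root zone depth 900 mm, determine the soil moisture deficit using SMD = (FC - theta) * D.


SMD = (FC - theta) * D
    = (0.4 - 0.22) * 900
    = 0.180 * 900
    = 162 mm


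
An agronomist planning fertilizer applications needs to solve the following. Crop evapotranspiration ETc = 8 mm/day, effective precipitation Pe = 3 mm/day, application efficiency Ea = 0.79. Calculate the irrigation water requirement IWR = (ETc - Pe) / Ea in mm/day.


IWR = (ETc - Pe) / Ea
    = (8 - 3) / 0.79
    = 5 / 0.79
    = 6.33 mm/day


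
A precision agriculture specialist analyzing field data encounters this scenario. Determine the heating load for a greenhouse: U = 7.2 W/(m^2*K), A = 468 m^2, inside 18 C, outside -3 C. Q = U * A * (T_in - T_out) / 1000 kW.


dT = 18 - (-3) = 21 K
Q = U * A * dT
  = 7.2 * 468 * 21
  = 70761.60 W = 70.76 kW


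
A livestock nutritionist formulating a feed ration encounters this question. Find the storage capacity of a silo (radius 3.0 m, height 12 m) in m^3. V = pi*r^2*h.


V = pi * r^2 * h
  = pi * 3.0^2 * 12
  = pi * 9 * 12
  = 339.29 m^3


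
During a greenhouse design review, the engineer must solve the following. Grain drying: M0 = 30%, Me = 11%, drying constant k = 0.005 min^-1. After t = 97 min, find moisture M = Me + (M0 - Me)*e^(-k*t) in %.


M = Me + (M0 - Me) * e^(-k*t)
  = 11 + (30 - 11) * e^(-0.005*97)
  = 11 + 19 * e^(-0.485)
  = 11 + 19 * 0.61570
  = 11 + 11.6982
  = 22.70%


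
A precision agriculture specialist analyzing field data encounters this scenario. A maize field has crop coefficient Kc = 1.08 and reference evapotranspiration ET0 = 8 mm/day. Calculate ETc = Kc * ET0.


ETc = Kc * ET0
    = 1.08 * 8
    = 8.64 mm/day


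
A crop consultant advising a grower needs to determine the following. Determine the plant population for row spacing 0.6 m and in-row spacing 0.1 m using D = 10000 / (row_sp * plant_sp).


D = 10000 / (row_sp * plant_sp)
  = 10000 / (0.6 * 0.1)
  = 10000 / 0.0600
  = 166666.67 plants/ha


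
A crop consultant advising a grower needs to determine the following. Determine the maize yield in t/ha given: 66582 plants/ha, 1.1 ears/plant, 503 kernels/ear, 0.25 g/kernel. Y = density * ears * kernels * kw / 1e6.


Y = density * ears * kernels * kw
  = 66582 * 1.1 * 503 * 0.25 g/ha
  = 9209955.15 g/ha
  = 9209.96 kg/ha = 9.21 t/ha


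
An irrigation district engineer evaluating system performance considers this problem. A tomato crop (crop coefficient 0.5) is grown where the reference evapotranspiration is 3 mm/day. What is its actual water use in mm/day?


ETc = Kc * ET0
    = 0.5 * 3
    = 1.50 mm/day


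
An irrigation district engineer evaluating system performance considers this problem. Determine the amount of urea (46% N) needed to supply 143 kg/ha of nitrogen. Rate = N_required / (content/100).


Rate = N_required / (N_content / 100)
     = 143 / (46 / 100)
     = 143 / 0.46
     = 310.87 kg/ha


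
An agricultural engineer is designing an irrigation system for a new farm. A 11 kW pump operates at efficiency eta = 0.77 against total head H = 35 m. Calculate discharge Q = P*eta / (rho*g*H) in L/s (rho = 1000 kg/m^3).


Q = (P * 1000 * eta) / (rho * g * H)
  = (11 * 1000 * 0.77) / (1000 * 9.81 * 35)
  = 8470 / 343350
  = 0.02467 m^3/s = 24.67 L/s


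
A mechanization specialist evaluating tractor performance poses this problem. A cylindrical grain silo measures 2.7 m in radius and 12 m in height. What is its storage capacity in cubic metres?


V = pi * r^2 * h
  = pi * 2.7^2 * 12
  = pi * 7.29 * 12
  = 274.83 m^3


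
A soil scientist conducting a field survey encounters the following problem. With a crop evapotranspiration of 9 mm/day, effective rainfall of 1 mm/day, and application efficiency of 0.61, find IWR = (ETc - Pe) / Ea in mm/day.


IWR = (ETc - Pe) / Ea
    = (9 - 1) / 0.61
    = 8 / 0.61
    = 13.11 mm/day


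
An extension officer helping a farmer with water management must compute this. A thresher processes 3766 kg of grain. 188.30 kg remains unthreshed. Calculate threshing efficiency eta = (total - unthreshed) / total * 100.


eta = (total - unthreshed) / total * 100
    = (3766 - 188.30) / 3766 * 100
    = 3577.70 / 3766 * 100
    = 95%


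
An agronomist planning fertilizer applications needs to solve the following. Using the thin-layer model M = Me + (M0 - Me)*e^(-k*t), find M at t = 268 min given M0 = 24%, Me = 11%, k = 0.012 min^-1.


M = Me + (M0 - Me) * e^(-k*t)
  = 11 + (24 - 11) * e^(-0.012*268)
  = 11 + 13 * e^(-3.216)
  = 11 + 13 * 0.04012
  = 11 + 0.5215
  = 11.52%


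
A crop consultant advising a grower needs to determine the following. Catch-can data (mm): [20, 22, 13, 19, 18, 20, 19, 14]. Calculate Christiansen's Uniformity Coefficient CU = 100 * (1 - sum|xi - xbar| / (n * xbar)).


xbar = 145 / 8 = 18.125
sum|xi - xbar| = 18.750
CU = 100 * (1 - 18.750 / (8 * 18.125))
   = 100 * (1 - 0.1293)
   = 87.07%


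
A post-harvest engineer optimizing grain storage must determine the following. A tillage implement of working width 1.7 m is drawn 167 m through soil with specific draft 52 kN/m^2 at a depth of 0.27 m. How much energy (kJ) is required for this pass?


E = k * d * w * L
  = 52 * 0.27 * 1.7 * 167
  = 3985.96 kJ


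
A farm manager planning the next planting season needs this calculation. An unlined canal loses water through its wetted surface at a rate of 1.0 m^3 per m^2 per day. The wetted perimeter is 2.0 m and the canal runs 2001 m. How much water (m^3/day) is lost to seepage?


S = C * P * L
  = 1.0 * 2.0 * 2001
  = 4002 m^3/day


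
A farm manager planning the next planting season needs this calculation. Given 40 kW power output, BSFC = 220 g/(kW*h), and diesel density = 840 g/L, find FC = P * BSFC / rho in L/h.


FC = P * BSFC / rho_fuel
   = 40 * 220 / 840
   = 8800 / 840
   = 10.48 L/h


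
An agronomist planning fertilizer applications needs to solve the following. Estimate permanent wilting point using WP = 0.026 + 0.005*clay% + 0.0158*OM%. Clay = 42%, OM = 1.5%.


WP = 0.026 + 0.005*42 + 0.0158*1.5
   = 0.026 + 0.2100 + 0.0237
   = 0.2597


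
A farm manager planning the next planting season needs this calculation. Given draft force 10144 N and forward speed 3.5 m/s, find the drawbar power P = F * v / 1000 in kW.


P = F * v / 1000
  = 10144 * 3.5 / 1000
  = 35504 / 1000
  = 35.50 kW


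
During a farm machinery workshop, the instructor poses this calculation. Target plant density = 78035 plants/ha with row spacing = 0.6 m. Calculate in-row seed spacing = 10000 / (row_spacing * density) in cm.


spacing = 10000 / (row_sp * density)
        = 10000 / (0.6 * 78035)
        = 10000 / 46821
        = 0.21358 m = 21.36 cm


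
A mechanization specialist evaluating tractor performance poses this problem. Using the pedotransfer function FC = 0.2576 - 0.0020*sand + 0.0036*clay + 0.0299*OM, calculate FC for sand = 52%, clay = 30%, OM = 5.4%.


FC = 0.2576 - 0.0020*52 + 0.0036*30 + 0.0299*5.4
   = 0.2576 - 0.1040 + 0.1080 + 0.1615
   = 0.4231


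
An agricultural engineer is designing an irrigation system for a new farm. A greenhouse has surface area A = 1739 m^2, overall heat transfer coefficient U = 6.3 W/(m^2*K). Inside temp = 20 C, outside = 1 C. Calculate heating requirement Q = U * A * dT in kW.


dT = 20 - (1) = 19 K
Q = U * A * dT
  = 6.3 * 1739 * 19
  = 208158.30 W = 208.16 kW


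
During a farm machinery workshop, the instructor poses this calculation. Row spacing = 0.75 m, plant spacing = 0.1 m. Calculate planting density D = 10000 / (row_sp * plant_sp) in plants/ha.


D = 10000 / (row_sp * plant_sp)
  = 10000 / (0.75 * 0.1)
  = 10000 / 0.0750
  = 133333.33 plants/ha


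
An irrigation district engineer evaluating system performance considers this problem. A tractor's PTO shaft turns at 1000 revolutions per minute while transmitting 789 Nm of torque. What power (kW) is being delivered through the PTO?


P = 2*pi*n*T / 60000
  = 2*pi * 1000 * 789 / 60000
  = 4957433.21 / 60000
  = 82.62 kW


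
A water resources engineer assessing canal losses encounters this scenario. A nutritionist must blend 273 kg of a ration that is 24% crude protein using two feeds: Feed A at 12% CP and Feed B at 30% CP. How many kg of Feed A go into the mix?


parts_A = CP_b - target = 30 - 24 = 6
parts_B = target - CP_a = 24 - 12 = 12
total_parts = 6 + 12 = 18
Feed A = 273 * 6 / 18 = 91 kg
Feed B = 273 * 12 / 18 = 182 kg

91 kg


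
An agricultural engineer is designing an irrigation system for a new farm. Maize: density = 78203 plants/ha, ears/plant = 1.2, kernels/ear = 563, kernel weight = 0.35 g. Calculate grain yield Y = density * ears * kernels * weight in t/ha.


Y = density * ears * kernels * kw
  = 78203 * 1.2 * 563 * 0.35 g/ha
  = 18491881.38 g/ha
  = 18491.88 kg/ha = 18.49 t/ha


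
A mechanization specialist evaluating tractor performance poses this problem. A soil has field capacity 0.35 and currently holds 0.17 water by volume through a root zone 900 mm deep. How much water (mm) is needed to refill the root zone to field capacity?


SMD = (FC - theta) * D
    = (0.35 - 0.17) * 900
    = 0.180 * 900
    = 162 mm


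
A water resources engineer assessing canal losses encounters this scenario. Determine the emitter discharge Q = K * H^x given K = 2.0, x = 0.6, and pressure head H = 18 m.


Q = K * H^x
  = 2.0 * 18^0.6
  = 2.0 * 5.6645
  = 11.33 L/h


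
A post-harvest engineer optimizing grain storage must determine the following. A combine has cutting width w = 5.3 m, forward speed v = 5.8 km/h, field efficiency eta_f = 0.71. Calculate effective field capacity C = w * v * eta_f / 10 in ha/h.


C = w * v * eta_f / 10
  = 5.3 * 5.8 * 0.71 / 10
  = 21.83 / 10
  = 2.18 ha/h


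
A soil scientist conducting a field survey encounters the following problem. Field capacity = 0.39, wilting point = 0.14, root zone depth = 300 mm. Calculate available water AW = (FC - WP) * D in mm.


AW = (FC - WP) * D
   = (0.39 - 0.14) * 300
   = 0.25 * 300
   = 75 mm


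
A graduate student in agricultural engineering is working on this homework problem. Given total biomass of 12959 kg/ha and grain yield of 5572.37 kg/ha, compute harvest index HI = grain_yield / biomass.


HI = grain_yield / biomass
   = 5572.37 / 12959
   = 0.43


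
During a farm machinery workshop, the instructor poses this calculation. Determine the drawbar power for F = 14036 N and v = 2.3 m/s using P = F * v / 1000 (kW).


P = F * v / 1000
  = 14036 * 2.3 / 1000
  = 32282.80 / 1000
  = 32.28 kW


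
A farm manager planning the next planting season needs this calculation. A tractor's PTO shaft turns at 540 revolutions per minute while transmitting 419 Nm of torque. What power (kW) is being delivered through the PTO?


P = 2*pi*n*T / 60000
  = 2*pi * 540 * 419 / 60000
  = 1421633.51 / 60000
  = 23.69 kW


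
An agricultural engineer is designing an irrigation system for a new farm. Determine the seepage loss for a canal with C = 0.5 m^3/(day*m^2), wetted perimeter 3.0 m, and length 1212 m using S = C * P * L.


S = C * P * L
  = 0.5 * 3.0 * 1212
  = 1818 m^3/day


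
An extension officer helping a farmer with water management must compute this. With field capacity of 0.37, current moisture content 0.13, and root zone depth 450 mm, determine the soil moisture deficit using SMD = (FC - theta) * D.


SMD = (FC - theta) * D
    = (0.37 - 0.13) * 450
    = 0.240 * 450
    = 108 mm


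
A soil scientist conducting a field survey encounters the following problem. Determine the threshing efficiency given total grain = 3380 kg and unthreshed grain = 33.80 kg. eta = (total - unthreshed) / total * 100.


eta = (total - unthreshed) / total * 100
    = (3380 - 33.80) / 3380 * 100
    = 3346.20 / 3380 * 100
    = 99%


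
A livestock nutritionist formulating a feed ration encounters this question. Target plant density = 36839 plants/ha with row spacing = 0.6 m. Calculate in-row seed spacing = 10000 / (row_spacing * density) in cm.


spacing = 10000 / (row_sp * density)
        = 10000 / (0.6 * 36839)
        = 10000 / 22103.40
        = 0.45242 m = 45.24 cm


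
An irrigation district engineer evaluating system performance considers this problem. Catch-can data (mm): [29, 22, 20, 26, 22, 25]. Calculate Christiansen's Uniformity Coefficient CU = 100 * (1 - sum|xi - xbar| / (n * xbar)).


xbar = 144 / 6 = 24
sum|xi - xbar| = 16
CU = 100 * (1 - 16 / (6 * 24))
   = 100 * (1 - 0.1111)
   = 88.89%


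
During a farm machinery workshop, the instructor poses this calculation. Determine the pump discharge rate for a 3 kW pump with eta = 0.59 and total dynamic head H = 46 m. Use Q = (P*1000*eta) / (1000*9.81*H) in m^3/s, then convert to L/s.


Q = (P * 1000 * eta) / (rho * g * H)
  = (3 * 1000 * 0.59) / (1000 * 9.81 * 46)
  = 1770 / 451260
  = 0.00392 m^3/s = 3.92 L/s


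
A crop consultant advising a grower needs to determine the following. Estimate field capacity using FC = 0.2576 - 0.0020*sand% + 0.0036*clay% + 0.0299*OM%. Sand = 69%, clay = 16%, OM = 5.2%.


FC = 0.2576 - 0.0020*69 + 0.0036*16 + 0.0299*5.2
   = 0.2576 - 0.1380 + 0.0576 + 0.1555
   = 0.3327


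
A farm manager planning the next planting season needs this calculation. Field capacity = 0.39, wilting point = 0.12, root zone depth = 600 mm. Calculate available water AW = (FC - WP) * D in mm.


AW = (FC - WP) * D
   = (0.39 - 0.12) * 600
   = 0.27 * 600
   = 162 mm


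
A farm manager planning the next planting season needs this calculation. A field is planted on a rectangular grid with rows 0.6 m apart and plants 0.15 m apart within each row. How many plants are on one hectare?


D = 10000 / (row_sp * plant_sp)
  = 10000 / (0.6 * 0.15)
  = 10000 / 0.0900
  = 111111.11 plants/ha


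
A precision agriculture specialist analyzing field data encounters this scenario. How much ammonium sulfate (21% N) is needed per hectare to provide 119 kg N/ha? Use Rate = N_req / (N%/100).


Rate = N_required / (N_content / 100)
     = 119 / (21 / 100)
     = 119 / 0.21
     = 566.67 kg/ha


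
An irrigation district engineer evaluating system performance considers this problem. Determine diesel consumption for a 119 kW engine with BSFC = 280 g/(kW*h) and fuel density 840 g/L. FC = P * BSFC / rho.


FC = P * BSFC / rho_fuel
   = 119 * 280 / 840
   = 33320 / 840
   = 39.67 L/h


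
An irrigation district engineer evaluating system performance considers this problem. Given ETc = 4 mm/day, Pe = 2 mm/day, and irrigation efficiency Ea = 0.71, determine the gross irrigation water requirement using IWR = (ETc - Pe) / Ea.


IWR = (ETc - Pe) / Ea
    = (4 - 2) / 0.71
    = 2 / 0.71
    = 2.82 mm/day


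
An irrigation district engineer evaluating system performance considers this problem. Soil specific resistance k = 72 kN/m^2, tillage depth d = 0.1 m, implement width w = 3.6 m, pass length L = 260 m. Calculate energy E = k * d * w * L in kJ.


E = k * d * w * L
  = 72 * 0.1 * 3.6 * 260
  = 6739.20 kJ


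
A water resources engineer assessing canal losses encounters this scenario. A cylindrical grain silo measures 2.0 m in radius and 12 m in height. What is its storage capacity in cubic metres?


V = pi * r^2 * h
  = pi * 2.0^2 * 12
  = pi * 4 * 12
  = 150.80 m^3


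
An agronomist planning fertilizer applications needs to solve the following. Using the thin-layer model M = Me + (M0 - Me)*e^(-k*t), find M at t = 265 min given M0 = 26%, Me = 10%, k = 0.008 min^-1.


M = Me + (M0 - Me) * e^(-k*t)
  = 10 + (26 - 10) * e^(-0.008*265)
  = 10 + 16 * e^(-2.120)
  = 10 + 16 * 0.12003
  = 10 + 1.9205
  = 11.92%


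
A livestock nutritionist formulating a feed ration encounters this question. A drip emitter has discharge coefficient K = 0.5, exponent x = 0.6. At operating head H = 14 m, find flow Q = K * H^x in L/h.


Q = K * H^x
  = 0.5 * 14^0.6
  = 0.5 * 4.8717
  = 2.44 L/h


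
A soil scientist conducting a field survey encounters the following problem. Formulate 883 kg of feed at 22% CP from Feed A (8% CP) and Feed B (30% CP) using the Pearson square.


parts_A = CP_b - target = 30 - 22 = 8
parts_B = target - CP_a = 22 - 8 = 14
total_parts = 8 + 14 = 22
Feed A = 883 * 8 / 22 = 321.09 kg
Feed B = 883 * 14 / 22 = 561.91 kg

321.09 kg


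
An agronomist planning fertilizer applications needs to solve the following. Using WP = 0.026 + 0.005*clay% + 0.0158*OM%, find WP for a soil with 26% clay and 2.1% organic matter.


WP = 0.026 + 0.005*26 + 0.0158*2.1
   = 0.026 + 0.1300 + 0.0332
   = 0.1892


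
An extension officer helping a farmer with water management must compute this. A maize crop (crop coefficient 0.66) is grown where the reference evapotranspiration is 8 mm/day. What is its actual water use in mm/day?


ETc = Kc * ET0
    = 0.66 * 8
    = 5.28 mm/day


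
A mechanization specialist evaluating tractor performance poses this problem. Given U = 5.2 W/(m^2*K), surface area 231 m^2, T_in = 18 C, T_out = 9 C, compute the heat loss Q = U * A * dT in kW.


dT = 18 - (9) = 9 K
Q = U * A * dT
  = 5.2 * 231 * 9
  = 10810.80 W = 10.81 kW


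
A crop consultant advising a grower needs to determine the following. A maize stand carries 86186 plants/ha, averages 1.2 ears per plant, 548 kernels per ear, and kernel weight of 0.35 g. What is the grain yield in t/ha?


Y = density * ears * kernels * kw
  = 86186 * 1.2 * 548 * 0.35 g/ha
  = 19836569.76 g/ha
  = 19836.57 kg/ha = 19.84 t/ha


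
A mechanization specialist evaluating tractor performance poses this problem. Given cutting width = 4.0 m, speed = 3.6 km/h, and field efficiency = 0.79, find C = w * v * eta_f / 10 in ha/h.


C = w * v * eta_f / 10
  = 4.0 * 3.6 * 0.79 / 10
  = 11.38 / 10
  = 1.14 ha/h


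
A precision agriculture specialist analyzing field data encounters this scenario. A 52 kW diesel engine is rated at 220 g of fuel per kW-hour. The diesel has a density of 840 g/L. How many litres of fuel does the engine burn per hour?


FC = P * BSFC / rho_fuel
   = 52 * 220 / 840
   = 11440 / 840
   = 13.62 L/h


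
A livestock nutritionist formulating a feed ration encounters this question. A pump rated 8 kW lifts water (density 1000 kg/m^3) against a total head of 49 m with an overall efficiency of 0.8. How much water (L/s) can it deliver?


Q = (P * 1000 * eta) / (rho * g * H)
  = (8 * 1000 * 0.8) / (1000 * 9.81 * 49)
  = 6400 / 480690
  = 0.01331 m^3/s = 13.31 L/s


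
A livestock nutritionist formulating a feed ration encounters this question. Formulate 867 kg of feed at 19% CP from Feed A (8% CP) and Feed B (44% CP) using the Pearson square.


parts_A = CP_b - target = 44 - 19 = 25
parts_B = target - CP_a = 19 - 8 = 11
total_parts = 25 + 11 = 36
Feed A = 867 * 25 / 36 = 602.08 kg
Feed B = 867 * 11 / 36 = 264.92 kg

602.08 kg


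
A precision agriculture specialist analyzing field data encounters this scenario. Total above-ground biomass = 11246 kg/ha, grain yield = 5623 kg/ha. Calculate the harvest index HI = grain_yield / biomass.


HI = grain_yield / biomass
   = 5623 / 11246
   = 0.50


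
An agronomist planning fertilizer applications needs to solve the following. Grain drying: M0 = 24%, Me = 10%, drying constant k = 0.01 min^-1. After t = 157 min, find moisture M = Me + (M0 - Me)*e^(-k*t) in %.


M = Me + (M0 - Me) * e^(-k*t)
  = 10 + (24 - 10) * e^(-0.01*157)
  = 10 + 14 * e^(-1.570)
  = 10 + 14 * 0.20805
  = 10 + 2.9126
  = 12.91%


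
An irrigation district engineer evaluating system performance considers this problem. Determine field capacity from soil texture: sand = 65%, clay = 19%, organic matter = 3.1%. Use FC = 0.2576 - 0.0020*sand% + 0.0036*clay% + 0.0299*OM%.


FC = 0.2576 - 0.0020*65 + 0.0036*19 + 0.0299*3.1
   = 0.2576 - 0.1300 + 0.0684 + 0.0927
   = 0.2887


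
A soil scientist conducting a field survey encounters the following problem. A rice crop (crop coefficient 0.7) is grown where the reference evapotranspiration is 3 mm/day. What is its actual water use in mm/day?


ETc = Kc * ET0
    = 0.7 * 3
    = 2.10 mm/day


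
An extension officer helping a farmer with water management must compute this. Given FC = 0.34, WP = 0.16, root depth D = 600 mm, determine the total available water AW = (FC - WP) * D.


AW = (FC - WP) * D
   = (0.34 - 0.16) * 600
   = 0.18 * 600
   = 108 mm


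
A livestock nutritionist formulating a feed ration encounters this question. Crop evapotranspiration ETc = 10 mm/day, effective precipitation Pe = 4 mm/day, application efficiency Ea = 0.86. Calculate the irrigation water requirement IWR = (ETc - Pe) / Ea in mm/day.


IWR = (ETc - Pe) / Ea
    = (10 - 4) / 0.86
    = 6 / 0.86
    = 6.98 mm/day


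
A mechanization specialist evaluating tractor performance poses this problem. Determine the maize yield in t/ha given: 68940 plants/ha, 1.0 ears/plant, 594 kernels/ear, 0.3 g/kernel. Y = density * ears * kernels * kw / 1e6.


Y = density * ears * kernels * kw
  = 68940 * 1.0 * 594 * 0.3 g/ha
  = 12285108 g/ha
  = 12285.11 kg/ha = 12.29 t/ha


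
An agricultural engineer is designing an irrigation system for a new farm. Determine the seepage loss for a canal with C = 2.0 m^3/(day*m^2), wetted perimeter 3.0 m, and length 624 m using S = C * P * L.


S = C * P * L
  = 2.0 * 3.0 * 624
  = 3744 m^3/day


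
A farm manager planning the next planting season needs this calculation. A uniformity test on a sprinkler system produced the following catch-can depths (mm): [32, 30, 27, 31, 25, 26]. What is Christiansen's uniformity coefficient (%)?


xbar = 171 / 6 = 28.500
sum|xi - xbar| = 15
CU = 100 * (1 - 15 / (6 * 28.500))
   = 100 * (1 - 0.0877)
   = 91.23%


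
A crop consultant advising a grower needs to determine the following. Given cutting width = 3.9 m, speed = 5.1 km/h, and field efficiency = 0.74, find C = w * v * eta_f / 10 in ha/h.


C = w * v * eta_f / 10
  = 3.9 * 5.1 * 0.74 / 10
  = 14.72 / 10
  = 1.47 ha/h


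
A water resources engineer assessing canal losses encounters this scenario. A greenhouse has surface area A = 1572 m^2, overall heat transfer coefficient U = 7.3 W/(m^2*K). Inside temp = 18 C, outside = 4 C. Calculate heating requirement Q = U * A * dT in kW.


dT = 18 - (4) = 14 K
Q = U * A * dT
  = 7.3 * 1572 * 14
  = 160658.40 W = 160.66 kW


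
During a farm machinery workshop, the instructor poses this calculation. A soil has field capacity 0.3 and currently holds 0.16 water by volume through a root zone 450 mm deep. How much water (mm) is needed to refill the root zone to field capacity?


SMD = (FC - theta) * D
    = (0.3 - 0.16) * 450
    = 0.140 * 450
    = 63 mm


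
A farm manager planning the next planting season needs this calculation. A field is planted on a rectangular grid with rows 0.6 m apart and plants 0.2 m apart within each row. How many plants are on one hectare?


D = 10000 / (row_sp * plant_sp)
  = 10000 / (0.6 * 0.2)
  = 10000 / 0.1200
  = 83333.33 plants/ha


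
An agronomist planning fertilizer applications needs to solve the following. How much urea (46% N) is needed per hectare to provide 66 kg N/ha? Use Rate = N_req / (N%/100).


Rate = N_required / (N_content / 100)
     = 66 / (46 / 100)
     = 66 / 0.46
     = 143.48 kg/ha


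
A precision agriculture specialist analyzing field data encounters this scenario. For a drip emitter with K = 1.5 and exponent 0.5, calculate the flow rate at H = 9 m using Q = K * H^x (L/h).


Q = K * H^x
  = 1.5 * 9^0.5
  = 1.5 * 3
  = 4.50 L/h


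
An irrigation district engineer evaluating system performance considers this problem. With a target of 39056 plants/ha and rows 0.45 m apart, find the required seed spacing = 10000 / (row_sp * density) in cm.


spacing = 10000 / (row_sp * density)
        = 10000 / (0.45 * 39056)
        = 10000 / 17575.20
        = 0.56898 m = 56.90 cm


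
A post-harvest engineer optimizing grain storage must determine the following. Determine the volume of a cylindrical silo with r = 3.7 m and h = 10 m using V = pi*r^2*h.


V = pi * r^2 * h
  = pi * 3.7^2 * 10
  = pi * 13.69 * 10
  = 430.08 m^3


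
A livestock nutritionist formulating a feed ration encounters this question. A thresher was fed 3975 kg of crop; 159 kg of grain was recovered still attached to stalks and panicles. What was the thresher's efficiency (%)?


eta = (total - unthreshed) / total * 100
    = (3975 - 159) / 3975 * 100
    = 3816 / 3975 * 100
    = 96%


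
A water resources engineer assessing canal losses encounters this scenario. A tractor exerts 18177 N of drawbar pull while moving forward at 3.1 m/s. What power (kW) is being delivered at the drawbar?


P = F * v / 1000
  = 18177 * 3.1 / 1000
  = 56348.70 / 1000
  = 56.35 kW


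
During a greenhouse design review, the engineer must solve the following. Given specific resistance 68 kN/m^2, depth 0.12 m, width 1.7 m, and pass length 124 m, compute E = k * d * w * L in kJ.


E = k * d * w * L
  = 68 * 0.12 * 1.7 * 124
  = 1720.13 kJ


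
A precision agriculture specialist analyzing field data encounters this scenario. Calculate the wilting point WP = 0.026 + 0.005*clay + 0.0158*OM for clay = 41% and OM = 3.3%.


WP = 0.026 + 0.005*41 + 0.0158*3.3
   = 0.026 + 0.2050 + 0.0521
   = 0.2831


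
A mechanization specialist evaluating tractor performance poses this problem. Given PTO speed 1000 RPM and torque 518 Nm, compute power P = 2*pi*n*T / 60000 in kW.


P = 2*pi*n*T / 60000
  = 2*pi * 1000 * 518 / 60000
  = 3254689.99 / 60000
  = 54.24 kW


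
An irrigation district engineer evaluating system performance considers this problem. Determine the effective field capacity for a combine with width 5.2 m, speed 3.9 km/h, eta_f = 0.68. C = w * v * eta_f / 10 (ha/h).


C = w * v * eta_f / 10
  = 5.2 * 3.9 * 0.68 / 10
  = 13.79 / 10
  = 1.38 ha/h


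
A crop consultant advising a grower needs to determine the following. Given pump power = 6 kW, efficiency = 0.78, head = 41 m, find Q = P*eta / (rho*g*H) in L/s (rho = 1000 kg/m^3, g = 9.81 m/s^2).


Q = (P * 1000 * eta) / (rho * g * H)
  = (6 * 1000 * 0.78) / (1000 * 9.81 * 41)
  = 4680 / 402210
  = 0.01164 m^3/s = 11.64 L/s


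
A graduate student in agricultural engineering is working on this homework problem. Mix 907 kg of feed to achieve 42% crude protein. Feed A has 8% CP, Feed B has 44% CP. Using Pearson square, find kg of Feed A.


parts_A = CP_b - target = 44 - 42 = 2
parts_B = target - CP_a = 42 - 8 = 34
total_parts = 2 + 34 = 36
Feed A = 907 * 2 / 36 = 50.39 kg
Feed B = 907 * 34 / 36 = 856.61 kg

50.39 kg


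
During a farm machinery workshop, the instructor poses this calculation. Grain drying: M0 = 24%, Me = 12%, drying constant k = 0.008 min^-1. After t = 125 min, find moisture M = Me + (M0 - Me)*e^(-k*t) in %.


M = Me + (M0 - Me) * e^(-k*t)
  = 12 + (24 - 12) * e^(-0.008*125)
  = 12 + 12 * e^(-1)
  = 12 + 12 * 0.36788
  = 12 + 4.4146
  = 16.41%


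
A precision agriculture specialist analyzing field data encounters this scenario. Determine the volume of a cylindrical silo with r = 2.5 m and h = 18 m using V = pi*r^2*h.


V = pi * r^2 * h
  = pi * 2.5^2 * 18
  = pi * 6.25 * 18
  = 353.43 m^3


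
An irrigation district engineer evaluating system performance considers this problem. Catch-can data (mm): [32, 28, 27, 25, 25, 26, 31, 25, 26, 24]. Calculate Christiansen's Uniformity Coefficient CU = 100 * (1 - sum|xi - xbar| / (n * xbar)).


xbar = 269 / 10 = 26.900
sum|xi - xbar| = 20.800
CU = 100 * (1 - 20.800 / (10 * 26.900))
   = 100 * (1 - 0.0773)
   = 92.27%


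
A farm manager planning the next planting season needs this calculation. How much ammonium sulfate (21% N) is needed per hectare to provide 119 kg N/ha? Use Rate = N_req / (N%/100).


Rate = N_required / (N_content / 100)
     = 119 / (21 / 100)
     = 119 / 0.21
     = 566.67 kg/ha


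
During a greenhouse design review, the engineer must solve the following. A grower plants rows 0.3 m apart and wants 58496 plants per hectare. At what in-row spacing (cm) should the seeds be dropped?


spacing = 10000 / (row_sp * density)
        = 10000 / (0.3 * 58496)
        = 10000 / 17548.80
        = 0.56984 m = 56.98 cm


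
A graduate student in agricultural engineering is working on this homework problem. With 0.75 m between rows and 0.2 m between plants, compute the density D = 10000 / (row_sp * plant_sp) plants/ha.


D = 10000 / (row_sp * plant_sp)
  = 10000 / (0.75 * 0.2)
  = 10000 / 0.1500
  = 66666.67 plants/ha


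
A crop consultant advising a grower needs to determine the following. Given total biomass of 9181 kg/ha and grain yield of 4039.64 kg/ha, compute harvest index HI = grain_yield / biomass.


HI = grain_yield / biomass
   = 4039.64 / 9181
   = 0.44


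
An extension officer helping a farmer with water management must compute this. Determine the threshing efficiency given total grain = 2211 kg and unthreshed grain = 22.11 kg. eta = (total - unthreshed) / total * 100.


eta = (total - unthreshed) / total * 100
    = (2211 - 22.11) / 2211 * 100
    = 2188.89 / 2211 * 100
    = 99%


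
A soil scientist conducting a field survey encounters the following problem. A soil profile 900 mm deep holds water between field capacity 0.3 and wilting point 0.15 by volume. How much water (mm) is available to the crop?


AW = (FC - WP) * D
   = (0.3 - 0.15) * 900
   = 0.15 * 900
   = 135 mm


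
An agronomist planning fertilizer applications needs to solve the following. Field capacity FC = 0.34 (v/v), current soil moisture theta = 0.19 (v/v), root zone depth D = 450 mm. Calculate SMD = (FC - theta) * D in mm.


SMD = (FC - theta) * D
    = (0.34 - 0.19) * 450
    = 0.150 * 450
    = 67.50 mm


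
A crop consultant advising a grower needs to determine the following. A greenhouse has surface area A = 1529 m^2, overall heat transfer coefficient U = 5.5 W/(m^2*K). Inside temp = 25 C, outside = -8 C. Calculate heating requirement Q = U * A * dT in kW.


dT = 25 - (-8) = 33 K
Q = U * A * dT
  = 5.5 * 1529 * 33
  = 277513.50 W = 277.51 kW


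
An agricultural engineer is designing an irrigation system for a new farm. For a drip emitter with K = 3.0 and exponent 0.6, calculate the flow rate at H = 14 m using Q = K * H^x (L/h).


Q = K * H^x
  = 3.0 * 14^0.6
  = 3.0 * 4.8717
  = 14.61 L/h


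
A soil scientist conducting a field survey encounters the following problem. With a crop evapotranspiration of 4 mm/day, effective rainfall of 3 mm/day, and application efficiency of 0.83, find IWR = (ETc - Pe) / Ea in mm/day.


IWR = (ETc - Pe) / Ea
    = (4 - 3) / 0.83
    = 1 / 0.83
    = 1.20 mm/day


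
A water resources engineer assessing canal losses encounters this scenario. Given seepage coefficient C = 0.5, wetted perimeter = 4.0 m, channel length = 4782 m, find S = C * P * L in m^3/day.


S = C * P * L
  = 0.5 * 4.0 * 4782
  = 9564 m^3/day


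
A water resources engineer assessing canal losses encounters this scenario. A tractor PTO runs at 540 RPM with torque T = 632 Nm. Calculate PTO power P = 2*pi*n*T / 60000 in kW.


P = 2*pi*n*T / 60000
  = 2*pi * 540 * 632 / 60000
  = 2144325.48 / 60000
  = 35.74 kW


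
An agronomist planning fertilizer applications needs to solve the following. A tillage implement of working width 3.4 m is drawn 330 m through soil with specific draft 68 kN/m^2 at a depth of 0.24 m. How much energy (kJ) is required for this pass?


E = k * d * w * L
  = 68 * 0.24 * 3.4 * 330
  = 18311.04 kJ


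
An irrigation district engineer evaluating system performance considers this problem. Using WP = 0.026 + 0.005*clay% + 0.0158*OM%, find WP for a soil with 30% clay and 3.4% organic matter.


WP = 0.026 + 0.005*30 + 0.0158*3.4
   = 0.026 + 0.1500 + 0.0537
   = 0.2297


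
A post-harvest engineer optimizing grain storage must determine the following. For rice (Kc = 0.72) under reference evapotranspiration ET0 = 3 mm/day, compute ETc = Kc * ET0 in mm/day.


ETc = Kc * ET0
    = 0.72 * 3
    = 2.16 mm/day


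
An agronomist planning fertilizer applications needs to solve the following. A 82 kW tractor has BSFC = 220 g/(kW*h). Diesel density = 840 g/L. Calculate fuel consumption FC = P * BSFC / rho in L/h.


FC = P * BSFC / rho_fuel
   = 82 * 220 / 840
   = 18040 / 840
   = 21.48 L/h


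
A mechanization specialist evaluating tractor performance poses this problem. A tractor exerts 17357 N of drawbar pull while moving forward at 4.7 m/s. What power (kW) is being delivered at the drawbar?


P = F * v / 1000
  = 17357 * 4.7 / 1000
  = 81577.90 / 1000
  = 81.58 kW


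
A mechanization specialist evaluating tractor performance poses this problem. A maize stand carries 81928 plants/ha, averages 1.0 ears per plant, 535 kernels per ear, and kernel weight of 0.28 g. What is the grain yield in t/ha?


Y = density * ears * kernels * kw
  = 81928 * 1.0 * 535 * 0.28 g/ha
  = 12272814.40 g/ha
  = 12272.81 kg/ha = 12.27 t/ha


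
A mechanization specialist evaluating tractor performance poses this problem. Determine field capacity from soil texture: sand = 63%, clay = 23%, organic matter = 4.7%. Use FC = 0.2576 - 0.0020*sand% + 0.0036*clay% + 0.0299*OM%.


FC = 0.2576 - 0.0020*63 + 0.0036*23 + 0.0299*4.7
   = 0.2576 - 0.1260 + 0.0828 + 0.1405
   = 0.3549


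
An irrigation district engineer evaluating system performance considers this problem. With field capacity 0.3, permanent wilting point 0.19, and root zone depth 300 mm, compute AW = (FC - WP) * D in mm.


AW = (FC - WP) * D
   = (0.3 - 0.19) * 300
   = 0.11 * 300
   = 33 mm


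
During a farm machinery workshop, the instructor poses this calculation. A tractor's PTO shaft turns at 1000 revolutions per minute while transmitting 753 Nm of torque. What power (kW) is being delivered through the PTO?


P = 2*pi*n*T / 60000
  = 2*pi * 1000 * 753 / 60000
  = 4731238.54 / 60000
  = 78.85 kW


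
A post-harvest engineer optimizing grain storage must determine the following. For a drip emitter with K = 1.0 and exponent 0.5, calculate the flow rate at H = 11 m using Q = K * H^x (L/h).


Q = K * H^x
  = 1.0 * 11^0.5
  = 1.0 * 3.3166
  = 3.32 L/h


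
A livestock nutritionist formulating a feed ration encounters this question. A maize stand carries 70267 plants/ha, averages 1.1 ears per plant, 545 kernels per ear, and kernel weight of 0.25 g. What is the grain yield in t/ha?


Y = density * ears * kernels * kw
  = 70267 * 1.1 * 545 * 0.25 g/ha
  = 10531266.63 g/ha
  = 10531.27 kg/ha = 10.53 t/ha


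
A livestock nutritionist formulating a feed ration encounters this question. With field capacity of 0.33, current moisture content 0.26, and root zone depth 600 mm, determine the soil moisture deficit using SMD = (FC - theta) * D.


SMD = (FC - theta) * D
    = (0.33 - 0.26) * 600
    = 0.070 * 600
    = 42 mm


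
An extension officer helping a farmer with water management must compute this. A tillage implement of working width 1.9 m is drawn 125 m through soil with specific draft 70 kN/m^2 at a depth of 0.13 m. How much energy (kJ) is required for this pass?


E = k * d * w * L
  = 70 * 0.13 * 1.9 * 125
  = 2161.25 kJ


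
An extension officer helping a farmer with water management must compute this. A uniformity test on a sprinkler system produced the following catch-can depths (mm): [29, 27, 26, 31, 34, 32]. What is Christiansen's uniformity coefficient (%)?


xbar = 179 / 6 = 29.833
sum|xi - xbar| = 15
CU = 100 * (1 - 15 / (6 * 29.833))
   = 100 * (1 - 0.0838)
   = 91.62%


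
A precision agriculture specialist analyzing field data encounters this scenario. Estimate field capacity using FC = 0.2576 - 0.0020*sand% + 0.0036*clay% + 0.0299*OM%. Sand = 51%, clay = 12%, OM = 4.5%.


FC = 0.2576 - 0.0020*51 + 0.0036*12 + 0.0299*4.5
   = 0.2576 - 0.1020 + 0.0432 + 0.1346
   = 0.3334


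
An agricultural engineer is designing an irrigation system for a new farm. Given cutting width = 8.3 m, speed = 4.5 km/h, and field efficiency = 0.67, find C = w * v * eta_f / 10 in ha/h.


C = w * v * eta_f / 10
  = 8.3 * 4.5 * 0.67 / 10
  = 25.02 / 10
  = 2.50 ha/h


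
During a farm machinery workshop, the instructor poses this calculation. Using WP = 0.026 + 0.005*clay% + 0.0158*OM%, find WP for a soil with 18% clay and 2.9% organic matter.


WP = 0.026 + 0.005*18 + 0.0158*2.9
   = 0.026 + 0.0900 + 0.0458
   = 0.1618


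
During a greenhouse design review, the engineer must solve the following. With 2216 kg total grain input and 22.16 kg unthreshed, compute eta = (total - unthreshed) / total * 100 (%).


eta = (total - unthreshed) / total * 100
    = (2216 - 22.16) / 2216 * 100
    = 2193.84 / 2216 * 100
    = 99%


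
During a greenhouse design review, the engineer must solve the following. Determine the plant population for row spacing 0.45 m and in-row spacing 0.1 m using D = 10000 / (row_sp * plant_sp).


D = 10000 / (row_sp * plant_sp)
  = 10000 / (0.45 * 0.1)
  = 10000 / 0.0450
  = 222222.22 plants/ha


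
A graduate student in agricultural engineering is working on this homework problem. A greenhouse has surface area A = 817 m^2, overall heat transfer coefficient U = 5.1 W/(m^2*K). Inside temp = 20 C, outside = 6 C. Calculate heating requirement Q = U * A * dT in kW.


dT = 20 - (6) = 14 K
Q = U * A * dT
  = 5.1 * 817 * 14
  = 58333.80 W = 58.33 kW


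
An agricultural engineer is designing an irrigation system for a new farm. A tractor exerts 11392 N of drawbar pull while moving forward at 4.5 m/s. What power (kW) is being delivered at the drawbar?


P = F * v / 1000
  = 11392 * 4.5 / 1000
  = 51264 / 1000
  = 51.26 kW
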